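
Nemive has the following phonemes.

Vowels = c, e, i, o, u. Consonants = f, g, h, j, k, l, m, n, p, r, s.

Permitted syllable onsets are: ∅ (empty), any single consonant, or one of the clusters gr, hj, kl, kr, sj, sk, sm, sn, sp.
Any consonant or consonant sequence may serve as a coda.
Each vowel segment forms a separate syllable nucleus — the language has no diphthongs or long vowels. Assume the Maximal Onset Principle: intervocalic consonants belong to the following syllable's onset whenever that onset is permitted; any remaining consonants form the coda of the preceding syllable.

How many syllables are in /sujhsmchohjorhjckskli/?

The vowels are u, c, o, o, c, i — 6 nuclei, so 6 syllables.

6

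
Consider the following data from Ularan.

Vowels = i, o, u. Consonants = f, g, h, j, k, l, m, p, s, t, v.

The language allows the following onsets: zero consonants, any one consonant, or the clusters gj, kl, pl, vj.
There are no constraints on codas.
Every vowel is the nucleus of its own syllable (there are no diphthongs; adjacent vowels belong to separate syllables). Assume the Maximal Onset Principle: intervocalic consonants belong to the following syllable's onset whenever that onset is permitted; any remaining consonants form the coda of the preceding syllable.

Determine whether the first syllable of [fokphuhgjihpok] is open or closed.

The vowels are o, u, i, o — 4 nuclei, so 4 syllables.
Between /o/ (V1) and /u/ (V2): cluster /kph/ — the longest permitted-onset suffix is /h/; onset = /h/, preceding coda = /kp/.
Between /u/ (V2) and /i/ (V3): cluster /hgj/ — the longest permitted-onset suffix is /gj/; onset = /gj/, preceding coda = /h/.
Between /i/ (V3) and /o/ (V4): /hp/ splits as /h/ + /p/ (/p/ is the longest suffix that is a licit onset).
Result: fokp.huh.gjih.pok.
Syllable 1 is /fokp/ with coda /kp/, so it is closed.

closed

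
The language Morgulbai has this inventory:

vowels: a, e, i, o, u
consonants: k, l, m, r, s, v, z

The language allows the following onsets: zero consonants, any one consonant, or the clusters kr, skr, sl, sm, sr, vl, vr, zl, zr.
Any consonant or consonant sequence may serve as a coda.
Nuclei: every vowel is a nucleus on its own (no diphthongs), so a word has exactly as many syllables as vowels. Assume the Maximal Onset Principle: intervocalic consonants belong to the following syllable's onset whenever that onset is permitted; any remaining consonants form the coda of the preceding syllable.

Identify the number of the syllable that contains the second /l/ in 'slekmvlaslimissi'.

2

The vowels are e, a, i, i, i — 5 nuclei, so 5 syllables.
/e…a/ gap (V1→V2): /kmvl/ splits as /km/ + /vl/ (/vl/ is the longest suffix that is a licit onset).
/a…i/ gap (V2→V3): cluster /sl/ — /sl/ is itself a permitted onset, so the whole cluster goes right; preceding coda = ∅.
/i…i/ gap (V3→V4): /m/ → onset of the next syllable (single consonants are always licit onsets).
/i…i/ gap (V4→V5): /ss/ splits as /s/ + /s/ (/s/ is the longest suffix that is a licit onset).
Putting it together: slekm.vla.sli.mis.si.
The second /l/ is in the onset of syllable 2 (/vla/).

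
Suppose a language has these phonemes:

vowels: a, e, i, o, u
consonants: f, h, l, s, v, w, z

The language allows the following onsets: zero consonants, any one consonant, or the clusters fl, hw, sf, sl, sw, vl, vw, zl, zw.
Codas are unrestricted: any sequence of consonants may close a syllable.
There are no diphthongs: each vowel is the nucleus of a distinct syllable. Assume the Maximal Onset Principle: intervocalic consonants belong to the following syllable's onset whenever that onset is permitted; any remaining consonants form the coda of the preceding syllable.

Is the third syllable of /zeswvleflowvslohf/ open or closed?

Vowels present: e, e, o, o; each is a nucleus, giving 4 syllables.
Between /e/ (V1) and /e/ (V2): /swvl/ — longest licit onset from the right is /vl/, leaving /sw/ as coda.
Between /e/ (V2) and /o/ (V3): /fl/ — entire cluster is a permitted onset → onset /fl/, coda ∅.
Between /o/ (V3) and /o/ (V4): /wvsl/; trying suffixes from longest down, /sl/ is the first permitted one, so coda /wv/ | onset /sl/.
Syllabification: zesw.vle.flowv.slohf.
Syllable 3 is /flowv/ with coda /wv/, so it is closed.

closed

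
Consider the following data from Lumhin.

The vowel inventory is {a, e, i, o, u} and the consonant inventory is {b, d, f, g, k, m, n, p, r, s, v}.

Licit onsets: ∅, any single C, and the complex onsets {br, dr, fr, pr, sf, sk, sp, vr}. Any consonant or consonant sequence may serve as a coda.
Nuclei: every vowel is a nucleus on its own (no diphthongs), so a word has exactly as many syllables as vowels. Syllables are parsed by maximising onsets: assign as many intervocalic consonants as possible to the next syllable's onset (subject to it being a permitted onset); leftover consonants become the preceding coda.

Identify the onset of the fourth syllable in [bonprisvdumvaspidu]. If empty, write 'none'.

The vowels are o, i, u, a, i, u — 6 nuclei, so 6 syllables.
Between /o/ (V1) and /i/ (V2): /npr/ — longest licit onset from the right is /pr/, leaving /n/ as coda.
Between /i/ (V2) and /u/ (V3): /svd/ splits as /sv/ + /d/ (/d/ is the longest suffix that is a licit onset).
Between /u/ (V3) and /a/ (V4): /mv/ — longest licit onset from the right is /v/, leaving /m/ as coda.
Between /a/ (V4) and /i/ (V5): /sp/ is a licit onset in full, so it all attaches to the next syllable.
Between /i/ (V5) and /u/ (V6): /d/ is a single consonant, so it becomes the next onset.
Putting it together: bon.prisv.dum.va.spi.du.
Syllable 4 is /va/: onset /v/, nucleus /a/, coda ∅.

v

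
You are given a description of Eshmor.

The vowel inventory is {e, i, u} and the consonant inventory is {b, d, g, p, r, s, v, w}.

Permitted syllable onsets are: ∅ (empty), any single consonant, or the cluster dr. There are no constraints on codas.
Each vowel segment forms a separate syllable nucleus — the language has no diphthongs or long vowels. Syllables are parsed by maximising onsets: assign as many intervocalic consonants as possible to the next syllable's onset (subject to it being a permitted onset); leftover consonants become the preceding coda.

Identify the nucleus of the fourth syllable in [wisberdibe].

Nuclei (vowels): i, e, i, e → 4 syllables.
The fourth nucleus (vowel 4 from the left) is /e/.

e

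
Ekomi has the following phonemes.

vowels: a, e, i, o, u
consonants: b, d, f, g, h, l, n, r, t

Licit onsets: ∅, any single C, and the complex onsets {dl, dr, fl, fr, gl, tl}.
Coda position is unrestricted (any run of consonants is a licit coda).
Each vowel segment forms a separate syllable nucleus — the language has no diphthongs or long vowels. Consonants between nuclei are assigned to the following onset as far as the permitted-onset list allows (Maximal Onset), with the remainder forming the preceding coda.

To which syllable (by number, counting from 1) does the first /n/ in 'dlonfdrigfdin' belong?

The vowels are o, i, i — 3 nuclei, so 3 syllables.
/o…i/ gap (V1→V2): /nfdr/ — longest licit onset from the right is /dr/, leaving /nf/ as coda.
/i…i/ gap (V2→V3): /gfd/; trying suffixes from longest down, /d/ is the first permitted one, so coda /gf/ | onset /d/.
Result: dlonf.drigf.din.
The first /n/ is in the coda of syllable 1 (/dlonf/).

1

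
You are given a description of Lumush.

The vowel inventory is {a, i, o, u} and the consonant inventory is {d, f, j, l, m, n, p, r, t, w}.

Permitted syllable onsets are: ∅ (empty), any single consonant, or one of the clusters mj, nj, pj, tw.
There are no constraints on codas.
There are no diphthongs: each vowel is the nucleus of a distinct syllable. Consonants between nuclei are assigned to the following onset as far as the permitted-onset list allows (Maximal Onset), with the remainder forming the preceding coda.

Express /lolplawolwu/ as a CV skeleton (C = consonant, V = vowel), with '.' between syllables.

Nuclei (vowels): o, a, o, u → 4 syllables.
σ1/σ2 boundary: /lpl/ — longest licit onset from the right is /l/, leaving /lp/ as coda.
σ2/σ3 boundary: just /w/ — single C goes to the following onset.
σ3/σ4 boundary: /lw/ — longest licit onset from the right is /w/, leaving /l/ as coda.
Syllabification: lolp.la.wol.wu.
Mapping each syllable to C/V: /lolp/ → CVCC, /la/ → CV, /wol/ → CVC, /wu/ → CV.

CVCC.CV.CVC.CV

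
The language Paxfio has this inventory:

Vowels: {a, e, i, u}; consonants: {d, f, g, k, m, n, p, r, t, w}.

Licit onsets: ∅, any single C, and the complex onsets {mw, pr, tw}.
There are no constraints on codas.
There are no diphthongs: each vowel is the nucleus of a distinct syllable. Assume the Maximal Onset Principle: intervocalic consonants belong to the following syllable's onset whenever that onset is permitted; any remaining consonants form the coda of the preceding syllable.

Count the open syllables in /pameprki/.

2

Vowels present: a, e, i; each is a nucleus, giving 3 syllables.
V1 /a/ – V2 /e/: just /m/ — single C goes to the following onset.
V2 /e/ – V3 /i/: /prk/; trying suffixes from longest down, /k/ is the first permitted one, so coda /pr/ | onset /k/.
Syllabification: pa.mepr.ki.
Classifying each syllable: /pa/ (open), /mepr/ (closed), /ki/ (open).
Open syllables: 2.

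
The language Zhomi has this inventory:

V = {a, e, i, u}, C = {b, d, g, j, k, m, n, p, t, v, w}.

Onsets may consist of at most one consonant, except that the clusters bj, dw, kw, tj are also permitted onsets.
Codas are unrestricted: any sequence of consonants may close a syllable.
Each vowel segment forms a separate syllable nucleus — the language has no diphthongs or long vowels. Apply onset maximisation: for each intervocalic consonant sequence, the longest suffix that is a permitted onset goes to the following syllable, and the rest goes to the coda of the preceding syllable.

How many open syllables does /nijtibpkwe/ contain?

The vowels are i, i, e — 3 nuclei, so 3 syllables.
V1 /i/ – V2 /i/: /jt/ splits as /j/ + /t/ (/t/ is the longest suffix that is a licit onset).
V2 /i/ – V3 /e/: /bpkw/ splits as /bp/ + /kw/ (/kw/ is the longest suffix that is a licit onset).
Syllabification: nij.tibp.kwe.
Classifying each syllable: /nij/ (closed), /tibp/ (closed), /kwe/ (open).
Open syllables: 1.

1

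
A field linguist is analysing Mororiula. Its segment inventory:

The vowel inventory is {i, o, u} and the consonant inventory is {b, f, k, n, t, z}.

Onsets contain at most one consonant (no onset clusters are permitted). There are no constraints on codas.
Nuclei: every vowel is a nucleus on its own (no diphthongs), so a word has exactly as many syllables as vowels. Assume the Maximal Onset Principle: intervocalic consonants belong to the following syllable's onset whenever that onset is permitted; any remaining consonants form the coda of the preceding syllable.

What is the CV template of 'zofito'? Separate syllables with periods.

The vowels are o, i, o — 3 nuclei, so 3 syllables.
Between /o/ (V1) and /i/ (V2): just /f/ — single C goes to the following onset.
Between /i/ (V2) and /o/ (V3): /t/ → onset of the next syllable (single consonants are always licit onsets).
Result: zo.fi.to.
Mapping each syllable to C/V: /zo/ → CV, /fi/ → CV, /to/ → CV.

CV.CV.CV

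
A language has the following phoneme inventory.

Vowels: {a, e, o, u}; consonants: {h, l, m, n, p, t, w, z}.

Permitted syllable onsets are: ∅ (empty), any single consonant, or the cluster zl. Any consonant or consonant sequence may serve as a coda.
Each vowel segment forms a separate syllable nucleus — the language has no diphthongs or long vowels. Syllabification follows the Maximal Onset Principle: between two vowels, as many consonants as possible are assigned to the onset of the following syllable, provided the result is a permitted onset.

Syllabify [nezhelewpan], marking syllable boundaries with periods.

The vowels are e, e, e, a — 4 nuclei, so 4 syllables.
/e…e/ gap (V1→V2): /zh/; trying suffixes from longest down, /h/ is the first permitted one, so coda /z/ | onset /h/.
/e…e/ gap (V2→V3): /l/ → onset of the next syllable (single consonants are always licit onsets).
/e…a/ gap (V3→V4): /wp/; trying suffixes from longest down, /p/ is the first permitted one, so coda /w/ | onset /p/.

nez.he.lew.pan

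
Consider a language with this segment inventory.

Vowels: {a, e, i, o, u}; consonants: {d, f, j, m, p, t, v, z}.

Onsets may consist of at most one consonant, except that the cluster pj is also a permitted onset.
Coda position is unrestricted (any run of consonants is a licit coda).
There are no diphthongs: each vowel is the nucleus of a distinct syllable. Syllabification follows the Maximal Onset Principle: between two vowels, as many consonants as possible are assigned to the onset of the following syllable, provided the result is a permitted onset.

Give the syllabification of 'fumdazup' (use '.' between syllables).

The vowels are u, a, u — 3 nuclei, so 3 syllables.
V1 /u/ – V2 /a/: cluster /md/ — the longest permitted-onset suffix is /d/; onset = /d/, preceding coda = /m/.
V2 /a/ – V3 /u/: just /z/ — single C goes to the following onset.

fum.da.zup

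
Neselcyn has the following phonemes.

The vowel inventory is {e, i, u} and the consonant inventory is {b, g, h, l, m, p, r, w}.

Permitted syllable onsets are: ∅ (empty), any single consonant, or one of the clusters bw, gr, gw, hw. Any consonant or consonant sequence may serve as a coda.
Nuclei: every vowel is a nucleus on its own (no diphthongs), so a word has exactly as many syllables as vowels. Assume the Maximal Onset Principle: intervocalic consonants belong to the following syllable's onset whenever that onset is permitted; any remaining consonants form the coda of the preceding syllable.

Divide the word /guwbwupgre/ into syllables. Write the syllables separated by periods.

Nuclei (vowels): u, u, e → 3 syllables.
/u…u/ gap (V1→V2): cluster /wbw/ — the longest permitted-onset suffix is /bw/; onset = /bw/, preceding coda = /w/.
/u…e/ gap (V2→V3): /pgr/ splits as /p/ + /gr/ (/gr/ is the longest suffix that is a licit onset).

guw.bwup.gre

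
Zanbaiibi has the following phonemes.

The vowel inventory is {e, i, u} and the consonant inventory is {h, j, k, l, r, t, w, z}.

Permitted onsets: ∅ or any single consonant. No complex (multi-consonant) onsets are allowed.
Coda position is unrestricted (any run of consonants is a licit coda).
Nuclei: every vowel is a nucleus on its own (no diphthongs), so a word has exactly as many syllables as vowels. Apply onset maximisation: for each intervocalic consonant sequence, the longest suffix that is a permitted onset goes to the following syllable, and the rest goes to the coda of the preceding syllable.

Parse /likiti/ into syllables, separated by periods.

Nuclei (vowels): i, i, i → 3 syllables.
σ1/σ2 boundary: /k/ is a single consonant, so it becomes the next onset.
σ2/σ3 boundary: /t/ → onset of the next syllable (single consonants are always licit onsets).

li.ki.ti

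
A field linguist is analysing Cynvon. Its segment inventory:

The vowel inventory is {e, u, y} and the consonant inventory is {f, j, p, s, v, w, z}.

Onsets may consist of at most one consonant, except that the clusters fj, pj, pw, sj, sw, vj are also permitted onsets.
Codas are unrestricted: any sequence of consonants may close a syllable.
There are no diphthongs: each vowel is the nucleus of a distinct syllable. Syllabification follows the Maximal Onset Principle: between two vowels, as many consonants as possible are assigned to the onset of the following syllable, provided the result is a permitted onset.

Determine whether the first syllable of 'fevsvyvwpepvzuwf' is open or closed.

closed

The vowels are e, y, e, u — 4 nuclei, so 4 syllables.
V1 /e/ – V2 /y/: cluster /vsv/ — the longest permitted-onset suffix is /v/; onset = /v/, preceding coda = /vs/.
V2 /y/ – V3 /e/: /vwp/ — longest licit onset from the right is /p/, leaving /vw/ as coda.
V3 /e/ – V4 /u/: /pvz/; trying suffixes from longest down, /z/ is the first permitted one, so coda /pv/ | onset /z/.
Putting it together: fevs.vyvw.pepv.zuwf.
Syllable 1 is /fevs/ with coda /vs/, so it is closed.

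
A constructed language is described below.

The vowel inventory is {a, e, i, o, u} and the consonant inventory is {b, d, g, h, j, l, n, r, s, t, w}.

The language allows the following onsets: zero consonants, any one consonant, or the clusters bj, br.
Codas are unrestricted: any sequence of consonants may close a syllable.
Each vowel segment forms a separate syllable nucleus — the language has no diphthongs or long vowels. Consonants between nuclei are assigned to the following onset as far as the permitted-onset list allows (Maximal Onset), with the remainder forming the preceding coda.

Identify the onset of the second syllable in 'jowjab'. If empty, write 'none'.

Nuclei (vowels): o, a → 2 syllables.
Between /o/ (V1) and /a/ (V2): /wj/; trying suffixes from longest down, /j/ is the first permitted one, so coda /w/ | onset /j/.
Putting it together: jow.jab.
Syllable 2 is /jab/: onset /j/, nucleus /a/, coda /b/.

j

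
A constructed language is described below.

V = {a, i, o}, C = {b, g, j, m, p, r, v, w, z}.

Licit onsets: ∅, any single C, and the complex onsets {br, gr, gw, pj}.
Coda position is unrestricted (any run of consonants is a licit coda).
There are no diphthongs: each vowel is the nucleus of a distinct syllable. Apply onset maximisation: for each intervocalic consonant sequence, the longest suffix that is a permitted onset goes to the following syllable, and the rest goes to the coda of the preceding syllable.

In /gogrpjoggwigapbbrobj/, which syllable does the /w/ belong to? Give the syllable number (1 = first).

3

Vowels present: o, o, i, a, o; each is a nucleus, giving 5 syllables.
V1 /o/ – V2 /o/: /grpj/ — longest licit onset from the right is /pj/, leaving /gr/ as coda.
V2 /o/ – V3 /i/: /ggw/ splits as /g/ + /gw/ (/gw/ is the longest suffix that is a licit onset).
V3 /i/ – V4 /a/: /g/ → onset of the next syllable (single consonants are always licit onsets).
V4 /a/ – V5 /o/: cluster /pbbr/ — the longest permitted-onset suffix is /br/; onset = /br/, preceding coda = /pb/.
Putting it together: gogr.pjog.gwi.gapb.brobj.
The /w/ is in the onset of syllable 3 (/gwi/).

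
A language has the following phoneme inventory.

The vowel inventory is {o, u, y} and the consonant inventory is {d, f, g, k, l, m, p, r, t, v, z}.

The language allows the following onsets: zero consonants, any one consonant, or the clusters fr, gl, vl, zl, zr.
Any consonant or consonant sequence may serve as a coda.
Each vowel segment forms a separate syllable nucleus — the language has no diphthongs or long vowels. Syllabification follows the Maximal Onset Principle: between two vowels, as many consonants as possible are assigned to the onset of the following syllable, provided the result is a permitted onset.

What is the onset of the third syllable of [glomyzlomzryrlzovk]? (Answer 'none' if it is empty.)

zl

The vowels are o, y, o, y, o — 5 nuclei, so 5 syllables.
V1 /o/ – V2 /y/: just /m/ — single C goes to the following onset.
V2 /y/ – V3 /o/: /zl/ is a licit onset in full, so it all attaches to the next syllable.
V3 /o/ – V4 /y/: /mzr/ splits as /m/ + /zr/ (/zr/ is the longest suffix that is a licit onset).
V4 /y/ – V5 /o/: /rlz/ splits as /rl/ + /z/ (/z/ is the longest suffix that is a licit onset).
So the parse is glo.my.zlom.zryrl.zovk.
Syllable 3 is /zlom/: onset /zl/, nucleus /o/, coda /m/.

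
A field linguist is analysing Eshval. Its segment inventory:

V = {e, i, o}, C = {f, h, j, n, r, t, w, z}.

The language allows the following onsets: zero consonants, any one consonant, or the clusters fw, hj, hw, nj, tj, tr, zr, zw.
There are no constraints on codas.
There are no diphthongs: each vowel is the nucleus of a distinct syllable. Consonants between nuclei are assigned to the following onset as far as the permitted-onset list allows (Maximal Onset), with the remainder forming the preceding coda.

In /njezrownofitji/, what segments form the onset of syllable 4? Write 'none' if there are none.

Nuclei (vowels): e, o, o, i, i → 5 syllables.
V1 /e/ – V2 /o/: /zr/ — entire cluster is a permitted onset → onset /zr/, coda ∅.
V2 /o/ – V3 /o/: /wn/ — longest licit onset from the right is /n/, leaving /w/ as coda.
V3 /o/ – V4 /i/: /f/ is a single consonant, so it becomes the next onset.
V4 /i/ – V5 /i/: /tj/ is a licit onset in full, so it all attaches to the next syllable.
Result: nje.zrow.no.fi.tji.
Syllable 4 is /fi/: onset /f/, nucleus /i/, coda ∅.

f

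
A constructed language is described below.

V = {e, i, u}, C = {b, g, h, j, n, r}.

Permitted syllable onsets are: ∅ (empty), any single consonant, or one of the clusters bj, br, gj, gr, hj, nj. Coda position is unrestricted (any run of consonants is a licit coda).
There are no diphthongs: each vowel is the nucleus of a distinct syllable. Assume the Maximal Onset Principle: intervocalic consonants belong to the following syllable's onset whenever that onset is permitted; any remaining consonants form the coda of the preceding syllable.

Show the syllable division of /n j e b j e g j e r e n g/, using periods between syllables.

Nuclei (vowels): e, e, e, e → 4 syllables.
V1 /e/ – V2 /e/: cluster /bj/ — /bj/ is itself a permitted onset, so the whole cluster goes right; preceding coda = ∅.
V2 /e/ – V3 /e/: cluster /gj/ — /gj/ is itself a permitted onset, so the whole cluster goes right; preceding coda = ∅.
V3 /e/ – V4 /e/: just /r/ — single C goes to the following onset.

nje.bje.gje.reng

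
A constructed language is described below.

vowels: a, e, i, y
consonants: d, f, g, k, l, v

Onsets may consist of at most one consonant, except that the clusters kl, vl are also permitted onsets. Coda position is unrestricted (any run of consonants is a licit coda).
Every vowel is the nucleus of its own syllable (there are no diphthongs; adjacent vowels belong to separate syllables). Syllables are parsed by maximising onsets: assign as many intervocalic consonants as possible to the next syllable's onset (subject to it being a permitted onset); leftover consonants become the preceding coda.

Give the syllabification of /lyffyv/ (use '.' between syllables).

The vowels are y, y — 2 nuclei, so 2 syllables.
σ1/σ2 boundary: /ff/; trying suffixes from longest down, /f/ is the first permitted one, so coda /f/ | onset /f/.

lyf.fyv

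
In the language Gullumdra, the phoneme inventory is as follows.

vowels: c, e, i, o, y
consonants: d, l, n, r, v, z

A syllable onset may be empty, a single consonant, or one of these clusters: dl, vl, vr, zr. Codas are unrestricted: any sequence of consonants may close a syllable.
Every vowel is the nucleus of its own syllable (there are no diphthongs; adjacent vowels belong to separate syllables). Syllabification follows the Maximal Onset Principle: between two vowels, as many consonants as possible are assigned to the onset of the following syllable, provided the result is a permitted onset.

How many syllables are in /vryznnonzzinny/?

4

Nuclei (vowels): y, o, i, y → 4 syllables.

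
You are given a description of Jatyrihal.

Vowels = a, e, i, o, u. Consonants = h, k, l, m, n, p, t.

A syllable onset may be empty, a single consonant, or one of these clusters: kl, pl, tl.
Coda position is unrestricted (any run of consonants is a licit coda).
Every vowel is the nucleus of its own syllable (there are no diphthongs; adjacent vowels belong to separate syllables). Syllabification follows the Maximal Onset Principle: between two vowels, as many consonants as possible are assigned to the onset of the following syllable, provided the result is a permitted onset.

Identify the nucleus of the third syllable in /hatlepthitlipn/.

Nuclei (vowels): a, e, i, i → 4 syllables.
The third nucleus (vowel 3 from the left) is /i/.

i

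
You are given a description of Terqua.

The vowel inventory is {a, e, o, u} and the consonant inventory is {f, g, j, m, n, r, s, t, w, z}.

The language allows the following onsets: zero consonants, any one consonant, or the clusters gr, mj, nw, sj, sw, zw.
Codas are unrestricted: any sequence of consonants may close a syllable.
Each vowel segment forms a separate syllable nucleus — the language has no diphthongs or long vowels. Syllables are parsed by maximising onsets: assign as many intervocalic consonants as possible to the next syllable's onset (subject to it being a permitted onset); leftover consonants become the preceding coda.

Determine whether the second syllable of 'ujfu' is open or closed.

open

The vowels are u, u — 2 nuclei, so 2 syllables.
σ1/σ2 boundary: cluster /jf/ — the longest permitted-onset suffix is /f/; onset = /f/, preceding coda = /j/.
Result: uj.fu.
Syllable 2 is /fu/; it ends in its nucleus with no coda, so it is open.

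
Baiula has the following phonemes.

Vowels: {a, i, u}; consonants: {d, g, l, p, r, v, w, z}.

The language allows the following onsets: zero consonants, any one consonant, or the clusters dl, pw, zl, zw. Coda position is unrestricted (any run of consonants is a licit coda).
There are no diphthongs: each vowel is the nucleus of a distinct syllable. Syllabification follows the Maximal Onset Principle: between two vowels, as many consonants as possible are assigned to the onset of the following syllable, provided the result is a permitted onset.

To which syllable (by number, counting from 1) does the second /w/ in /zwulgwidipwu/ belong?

The vowels are u, i, i, u — 4 nuclei, so 4 syllables.
σ1/σ2 boundary: /lgw/; trying suffixes from longest down, /w/ is the first permitted one, so coda /lg/ | onset /w/.
σ2/σ3 boundary: /d/ → onset of the next syllable (single consonants are always licit onsets).
σ3/σ4 boundary: /pw/ — entire cluster is a permitted onset → onset /pw/, coda ∅.
Syllabification: zwulg.wi.di.pwu.
The second /w/ is in the onset of syllable 2 (/wi/).

2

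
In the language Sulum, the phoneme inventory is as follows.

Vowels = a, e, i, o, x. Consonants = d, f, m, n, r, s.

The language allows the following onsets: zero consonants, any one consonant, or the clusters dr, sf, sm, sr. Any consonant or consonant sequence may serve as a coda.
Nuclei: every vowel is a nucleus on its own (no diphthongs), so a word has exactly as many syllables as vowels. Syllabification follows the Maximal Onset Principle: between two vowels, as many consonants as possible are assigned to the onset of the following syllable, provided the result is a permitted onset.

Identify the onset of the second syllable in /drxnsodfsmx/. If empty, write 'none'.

The vowels are x, o, x — 3 nuclei, so 3 syllables.
V1 /x/ – V2 /o/: /ns/; trying suffixes from longest down, /s/ is the first permitted one, so coda /n/ | onset /s/.
V2 /o/ – V3 /x/: cluster /dfsm/ — the longest permitted-onset suffix is /sm/; onset = /sm/, preceding coda = /df/.
So the parse is drxn.sodf.smx.
Syllable 2 is /sodf/: onset /s/, nucleus /o/, coda /df/.

s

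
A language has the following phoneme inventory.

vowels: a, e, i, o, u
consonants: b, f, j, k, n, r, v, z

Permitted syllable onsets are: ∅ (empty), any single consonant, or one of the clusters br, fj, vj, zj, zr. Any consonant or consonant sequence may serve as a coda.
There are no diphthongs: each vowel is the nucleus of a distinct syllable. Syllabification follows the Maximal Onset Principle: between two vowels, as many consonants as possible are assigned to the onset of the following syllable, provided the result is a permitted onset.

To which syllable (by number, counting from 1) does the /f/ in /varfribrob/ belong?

1

The vowels are a, i, o — 3 nuclei, so 3 syllables.
σ1/σ2 boundary: /rfr/; trying suffixes from longest down, /r/ is the first permitted one, so coda /rf/ | onset /r/.
σ2/σ3 boundary: cluster /br/ — /br/ is itself a permitted onset, so the whole cluster goes right; preceding coda = ∅.
Putting it together: varf.ri.brob.
The /f/ is in the coda of syllable 1 (/varf/).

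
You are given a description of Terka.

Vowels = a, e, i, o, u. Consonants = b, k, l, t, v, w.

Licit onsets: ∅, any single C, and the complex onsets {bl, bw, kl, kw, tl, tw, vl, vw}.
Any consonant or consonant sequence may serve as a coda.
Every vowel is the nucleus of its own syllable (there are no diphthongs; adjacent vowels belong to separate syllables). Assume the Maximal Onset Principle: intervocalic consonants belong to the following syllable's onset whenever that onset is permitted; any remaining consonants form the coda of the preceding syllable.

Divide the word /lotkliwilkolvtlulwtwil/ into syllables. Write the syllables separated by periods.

The vowels are o, i, i, o, u, i — 6 nuclei, so 6 syllables.
V1 /o/ – V2 /i/: cluster /tkl/ — the longest permitted-onset suffix is /kl/; onset = /kl/, preceding coda = /t/.
V2 /i/ – V3 /i/: just /w/ — single C goes to the following onset.
V3 /i/ – V4 /o/: /lk/; trying suffixes from longest down, /k/ is the first permitted one, so coda /l/ | onset /k/.
V4 /o/ – V5 /u/: /lvtl/; trying suffixes from longest down, /tl/ is the first permitted one, so coda /lv/ | onset /tl/.
V5 /u/ – V6 /i/: /lwtw/ — longest licit onset from the right is /tw/, leaving /lw/ as coda.

lot.kli.wil.kolv.tlulw.twil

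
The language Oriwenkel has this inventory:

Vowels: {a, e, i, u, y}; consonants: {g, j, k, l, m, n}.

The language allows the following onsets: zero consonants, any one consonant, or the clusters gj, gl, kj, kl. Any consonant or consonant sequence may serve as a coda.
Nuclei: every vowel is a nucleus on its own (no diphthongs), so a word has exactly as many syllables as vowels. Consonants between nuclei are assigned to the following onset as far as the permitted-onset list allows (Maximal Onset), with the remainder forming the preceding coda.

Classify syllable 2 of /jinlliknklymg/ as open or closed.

Nuclei (vowels): i, i, y → 3 syllables.
σ1/σ2 boundary: cluster /nll/ — the longest permitted-onset suffix is /l/; onset = /l/, preceding coda = /nl/.
σ2/σ3 boundary: /knkl/ splits as /kn/ + /kl/ (/kl/ is the longest suffix that is a licit onset).
Putting it together: jinl.likn.klymg.
Syllable 2 is /likn/ with coda /kn/, so it is closed.

closed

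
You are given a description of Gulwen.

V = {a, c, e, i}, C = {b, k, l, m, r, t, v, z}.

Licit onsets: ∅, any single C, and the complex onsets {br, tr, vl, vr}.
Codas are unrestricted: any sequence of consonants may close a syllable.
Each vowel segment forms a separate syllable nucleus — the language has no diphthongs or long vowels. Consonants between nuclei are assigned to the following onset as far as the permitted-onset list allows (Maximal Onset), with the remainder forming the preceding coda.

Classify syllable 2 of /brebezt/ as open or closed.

closed

Vowels present: e, e; each is a nucleus, giving 2 syllables.
Between /e/ (V1) and /e/ (V2): just /b/ — single C goes to the following onset.
So the parse is bre.bezt.
Syllable 2 is /bezt/ with coda /zt/, so it is closed.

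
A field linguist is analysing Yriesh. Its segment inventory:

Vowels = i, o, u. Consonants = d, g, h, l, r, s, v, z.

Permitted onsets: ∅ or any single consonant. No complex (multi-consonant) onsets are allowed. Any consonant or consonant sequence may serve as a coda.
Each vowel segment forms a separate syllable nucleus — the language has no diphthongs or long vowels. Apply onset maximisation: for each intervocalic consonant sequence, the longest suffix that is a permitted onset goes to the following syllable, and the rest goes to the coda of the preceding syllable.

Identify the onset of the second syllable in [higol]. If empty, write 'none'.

g

Vowels present: i, o; each is a nucleus, giving 2 syllables.
σ1/σ2 boundary: /g/ is a single consonant, so it becomes the next onset.
Result: hi.gol.
Syllable 2 is /gol/: onset /g/, nucleus /o/, coda /l/.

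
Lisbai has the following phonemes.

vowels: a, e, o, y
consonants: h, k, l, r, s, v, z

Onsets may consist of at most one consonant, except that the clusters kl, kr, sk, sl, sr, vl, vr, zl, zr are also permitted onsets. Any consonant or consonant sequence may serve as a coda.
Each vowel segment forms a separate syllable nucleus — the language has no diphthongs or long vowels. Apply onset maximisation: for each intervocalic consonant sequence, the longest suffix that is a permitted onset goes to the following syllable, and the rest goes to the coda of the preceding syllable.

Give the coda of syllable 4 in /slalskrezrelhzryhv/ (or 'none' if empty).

Nuclei (vowels): a, e, e, y → 4 syllables.
Between /a/ (V1) and /e/ (V2): /lskr/ — longest licit onset from the right is /kr/, leaving /ls/ as coda.
Between /e/ (V2) and /e/ (V3): cluster /zr/ — /zr/ is itself a permitted onset, so the whole cluster goes right; preceding coda = ∅.
Between /e/ (V3) and /y/ (V4): /lhzr/; trying suffixes from longest down, /zr/ is the first permitted one, so coda /lh/ | onset /zr/.
Result: slals.kre.zrelh.zryhv.
Syllable 4 is /zryhv/: onset /zr/, nucleus /y/, coda /hv/.

hv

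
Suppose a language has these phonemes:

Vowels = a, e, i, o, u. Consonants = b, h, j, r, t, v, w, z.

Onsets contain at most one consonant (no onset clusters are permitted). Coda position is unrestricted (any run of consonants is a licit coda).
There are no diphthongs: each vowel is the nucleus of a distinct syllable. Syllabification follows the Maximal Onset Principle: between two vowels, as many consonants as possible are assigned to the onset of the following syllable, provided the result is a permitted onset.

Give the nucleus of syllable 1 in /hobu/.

Nuclei (vowels): o, u → 2 syllables.
The first nucleus (vowel 1 from the left) is /o/.

o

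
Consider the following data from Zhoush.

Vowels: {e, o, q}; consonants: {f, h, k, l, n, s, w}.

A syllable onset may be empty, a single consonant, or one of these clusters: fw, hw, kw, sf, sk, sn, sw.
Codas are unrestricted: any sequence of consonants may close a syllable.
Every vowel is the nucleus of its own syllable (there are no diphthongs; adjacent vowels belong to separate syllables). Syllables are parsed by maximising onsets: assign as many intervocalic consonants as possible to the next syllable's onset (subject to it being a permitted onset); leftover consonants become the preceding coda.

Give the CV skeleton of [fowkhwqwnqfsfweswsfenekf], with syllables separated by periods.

CVCC.CCVC.CVCC.CCVCC.CCV.CVCC

Vowels present: o, q, q, e, e, e; each is a nucleus, giving 6 syllables.
/o…q/ gap (V1→V2): /wkhw/ splits as /wk/ + /hw/ (/hw/ is the longest suffix that is a licit onset).
/q…q/ gap (V2→V3): /wn/; trying suffixes from longest down, /n/ is the first permitted one, so coda /w/ | onset /n/.
/q…e/ gap (V3→V4): cluster /fsfw/ — the longest permitted-onset suffix is /fw/; onset = /fw/, preceding coda = /fs/.
/e…e/ gap (V4→V5): /swsf/; trying suffixes from longest down, /sf/ is the first permitted one, so coda /sw/ | onset /sf/.
/e…e/ gap (V5→V6): /n/ → onset of the next syllable (single consonants are always licit onsets).
Result: fowk.hwqw.nqfs.fwesw.sfe.nekf.
Mapping each syllable to C/V: /fowk/ → CVCC, /hwqw/ → CCVC, /nqfs/ → CVCC, /fwesw/ → CCVCC, /sfe/ → CCV, /nekf/ → CVCC.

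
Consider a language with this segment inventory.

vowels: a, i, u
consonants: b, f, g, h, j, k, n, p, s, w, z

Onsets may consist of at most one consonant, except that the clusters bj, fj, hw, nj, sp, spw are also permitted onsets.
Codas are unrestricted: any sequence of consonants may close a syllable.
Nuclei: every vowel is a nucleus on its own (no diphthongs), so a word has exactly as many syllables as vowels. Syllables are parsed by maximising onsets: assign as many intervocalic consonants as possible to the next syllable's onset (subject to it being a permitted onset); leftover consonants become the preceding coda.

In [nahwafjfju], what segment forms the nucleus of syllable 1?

a

Vowels present: a, a, u; each is a nucleus, giving 3 syllables.
The first nucleus (vowel 1 from the left) is /a/.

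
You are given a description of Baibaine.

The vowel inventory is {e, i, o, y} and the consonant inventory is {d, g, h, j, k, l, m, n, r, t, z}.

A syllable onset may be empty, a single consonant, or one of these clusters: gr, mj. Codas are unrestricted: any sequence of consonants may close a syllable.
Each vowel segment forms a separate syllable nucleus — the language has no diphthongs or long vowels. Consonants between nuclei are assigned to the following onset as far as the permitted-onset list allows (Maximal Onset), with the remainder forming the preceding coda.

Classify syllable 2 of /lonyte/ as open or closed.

Vowels present: o, y, e; each is a nucleus, giving 3 syllables.
V1 /o/ – V2 /y/: just /n/ — single C goes to the following onset.
V2 /y/ – V3 /e/: just /t/ — single C goes to the following onset.
Result: lo.ny.te.
Syllable 2 is /ny/; it ends in its nucleus with no coda, so it is open.

open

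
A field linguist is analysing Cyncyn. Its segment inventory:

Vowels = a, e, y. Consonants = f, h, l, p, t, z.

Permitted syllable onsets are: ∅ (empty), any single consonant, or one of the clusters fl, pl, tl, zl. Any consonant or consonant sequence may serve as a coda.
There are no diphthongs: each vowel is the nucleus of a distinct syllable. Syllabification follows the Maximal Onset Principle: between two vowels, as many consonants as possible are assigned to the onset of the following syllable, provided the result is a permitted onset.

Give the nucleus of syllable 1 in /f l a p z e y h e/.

The vowels are a, e, y, e — 4 nuclei, so 4 syllables.
The first nucleus (vowel 1 from the left) is /a/.

a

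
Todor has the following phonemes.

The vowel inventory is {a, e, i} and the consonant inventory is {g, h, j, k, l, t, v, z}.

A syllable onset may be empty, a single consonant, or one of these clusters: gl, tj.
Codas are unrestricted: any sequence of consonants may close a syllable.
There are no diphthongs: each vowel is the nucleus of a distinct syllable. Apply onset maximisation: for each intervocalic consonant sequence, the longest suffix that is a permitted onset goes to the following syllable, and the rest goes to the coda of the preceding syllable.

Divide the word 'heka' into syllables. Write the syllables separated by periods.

he.ka

Nuclei (vowels): e, a → 2 syllables.
σ1/σ2 boundary: /k/ → onset of the next syllable (single consonants are always licit onsets).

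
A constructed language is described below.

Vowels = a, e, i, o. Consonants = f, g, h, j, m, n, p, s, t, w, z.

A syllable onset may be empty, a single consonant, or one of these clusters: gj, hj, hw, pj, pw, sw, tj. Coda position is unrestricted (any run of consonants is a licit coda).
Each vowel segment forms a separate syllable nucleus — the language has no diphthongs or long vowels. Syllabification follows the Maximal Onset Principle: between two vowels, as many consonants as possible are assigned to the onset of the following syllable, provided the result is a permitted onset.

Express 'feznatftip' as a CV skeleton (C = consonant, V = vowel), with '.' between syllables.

Nuclei (vowels): e, a, i → 3 syllables.
/e…a/ gap (V1→V2): /zn/ splits as /z/ + /n/ (/n/ is the longest suffix that is a licit onset).
/a…i/ gap (V2→V3): /tft/; trying suffixes from longest down, /t/ is the first permitted one, so coda /tf/ | onset /t/.
So the parse is fez.natf.tip.
Mapping each syllable to C/V: /fez/ → CVC, /natf/ → CVCC, /tip/ → CVC.

CVC.CVCC.CVC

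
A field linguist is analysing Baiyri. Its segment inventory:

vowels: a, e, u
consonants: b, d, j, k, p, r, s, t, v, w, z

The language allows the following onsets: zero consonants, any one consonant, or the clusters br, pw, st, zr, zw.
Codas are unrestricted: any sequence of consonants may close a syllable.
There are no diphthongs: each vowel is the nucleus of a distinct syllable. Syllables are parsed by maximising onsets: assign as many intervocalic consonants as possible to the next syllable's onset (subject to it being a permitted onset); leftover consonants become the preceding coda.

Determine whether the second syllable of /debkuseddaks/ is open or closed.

The vowels are e, u, e, a — 4 nuclei, so 4 syllables.
σ1/σ2 boundary: /bk/ splits as /b/ + /k/ (/k/ is the longest suffix that is a licit onset).
σ2/σ3 boundary: /s/ is a single consonant, so it becomes the next onset.
σ3/σ4 boundary: cluster /dd/ — the longest permitted-onset suffix is /d/; onset = /d/, preceding coda = /d/.
So the parse is deb.ku.sed.daks.
Syllable 2 is /ku/; it ends in its nucleus with no coda, so it is open.

open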